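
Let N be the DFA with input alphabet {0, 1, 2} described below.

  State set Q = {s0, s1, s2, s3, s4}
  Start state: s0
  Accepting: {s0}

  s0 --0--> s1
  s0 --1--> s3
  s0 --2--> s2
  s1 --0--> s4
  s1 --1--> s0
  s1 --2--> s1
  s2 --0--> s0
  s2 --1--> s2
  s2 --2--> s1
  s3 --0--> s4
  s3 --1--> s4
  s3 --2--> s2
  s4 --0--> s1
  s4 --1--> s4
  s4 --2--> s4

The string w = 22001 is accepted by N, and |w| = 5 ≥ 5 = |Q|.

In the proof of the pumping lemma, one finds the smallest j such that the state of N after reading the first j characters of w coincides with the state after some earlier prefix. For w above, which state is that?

State sequence: s0 -2-> s2 -2-> s1 -0-> s4 -0-> s1 -1-> s0
First repeat at step 4: s1 was already visited.

The earliest repeat is at step j = 4: N is in s1, which it already visited at step i = 2.
Since N has 5 states, any run of length ≥ 5 visits 5+1 states, so by pigeonhole some state repeats within the first 5 steps — that repeat gives the pumpable loop.

s1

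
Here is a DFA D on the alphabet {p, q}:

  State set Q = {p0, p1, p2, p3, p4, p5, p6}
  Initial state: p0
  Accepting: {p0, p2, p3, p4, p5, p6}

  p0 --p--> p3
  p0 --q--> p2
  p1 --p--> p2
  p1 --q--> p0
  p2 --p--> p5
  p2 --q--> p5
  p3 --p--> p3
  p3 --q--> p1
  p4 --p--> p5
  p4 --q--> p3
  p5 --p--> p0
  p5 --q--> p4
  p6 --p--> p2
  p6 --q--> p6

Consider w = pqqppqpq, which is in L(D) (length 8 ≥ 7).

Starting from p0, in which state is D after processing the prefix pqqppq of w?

State sequence: p0 -p-> p3 -q-> p1 -q-> p0 -p-> p3 -p-> p3 -q-> p1

After reading 6 characters, D is in state p1.
(This kind of state-tracing is the core of the pumping-lemma construction: with 7 states, pigeonhole forces a repeat within the first 7 steps.)

p1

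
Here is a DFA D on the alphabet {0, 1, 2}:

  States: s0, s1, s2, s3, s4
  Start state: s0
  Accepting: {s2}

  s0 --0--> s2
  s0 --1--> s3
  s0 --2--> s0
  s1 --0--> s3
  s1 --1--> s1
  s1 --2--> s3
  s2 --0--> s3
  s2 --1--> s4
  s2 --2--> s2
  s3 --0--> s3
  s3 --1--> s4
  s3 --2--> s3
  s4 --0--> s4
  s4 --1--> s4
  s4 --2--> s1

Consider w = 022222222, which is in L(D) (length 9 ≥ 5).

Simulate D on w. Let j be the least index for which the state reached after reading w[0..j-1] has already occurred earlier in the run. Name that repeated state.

State sequence: s0 -0-> s2 -2-> s2 -2-> s2 -2-> s2 -2-> s2 -2-> s2 -2-> s2 -2-> s2 -2-> s2
First repeat at step 2: s2 was already visited.

The earliest repeat is at step j = 2: D is in s2, which it already visited at step i = 1.
Since D has 5 states, any run of length ≥ 5 visits 5+1 states, so by pigeonhole some state repeats within the first 5 steps — that repeat gives the pumpable loop.

s2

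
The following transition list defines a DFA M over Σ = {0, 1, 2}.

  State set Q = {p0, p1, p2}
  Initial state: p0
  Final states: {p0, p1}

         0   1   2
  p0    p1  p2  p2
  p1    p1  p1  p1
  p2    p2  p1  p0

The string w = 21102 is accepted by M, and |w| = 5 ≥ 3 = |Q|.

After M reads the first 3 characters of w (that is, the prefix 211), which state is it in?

p1

State sequence: p0 -2-> p2 -1-> p1 -1-> p1

After reading 3 characters, M is in state p1.
(This kind of state-tracing is the core of the pumping-lemma construction: with 3 states, pigeonhole forces a repeat within the first 3 steps.)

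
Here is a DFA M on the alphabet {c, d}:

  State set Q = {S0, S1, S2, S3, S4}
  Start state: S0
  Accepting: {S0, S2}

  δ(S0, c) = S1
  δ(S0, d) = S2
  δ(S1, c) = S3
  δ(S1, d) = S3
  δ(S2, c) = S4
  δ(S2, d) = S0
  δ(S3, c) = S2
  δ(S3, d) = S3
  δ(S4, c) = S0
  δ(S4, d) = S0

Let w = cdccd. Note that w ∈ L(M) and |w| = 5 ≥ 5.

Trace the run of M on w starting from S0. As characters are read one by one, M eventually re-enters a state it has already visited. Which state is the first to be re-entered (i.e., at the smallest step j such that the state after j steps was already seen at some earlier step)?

S0

Run of M on w = c d c c d:
  step 0: S0  (start)
  step 1: S1  (read c: S0→S1)
  step 2: S3  (read d: S1→S3)
  step 3: S2  (read c: S3→S2)
  step 4: S4  (read c: S2→S4)
  step 5: S0  (read d: S4→S0)   ← first repeat (S0 seen earlier)

The earliest repeat is at step j = 5: M is in S0, which it already visited at step i = 0.
With |Q| = 5, pigeonhole forces a state repeat no later than step 5; the substring read between the first and second visits to that state can be pumped.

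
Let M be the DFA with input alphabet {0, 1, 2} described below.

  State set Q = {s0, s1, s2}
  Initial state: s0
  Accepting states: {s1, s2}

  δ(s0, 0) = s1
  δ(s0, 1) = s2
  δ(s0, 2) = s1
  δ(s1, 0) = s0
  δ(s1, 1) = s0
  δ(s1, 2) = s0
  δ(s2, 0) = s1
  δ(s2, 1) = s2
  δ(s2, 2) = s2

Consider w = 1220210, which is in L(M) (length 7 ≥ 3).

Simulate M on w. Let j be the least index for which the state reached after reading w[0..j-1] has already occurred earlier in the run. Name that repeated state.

s2

State sequence: s0 -1-> s2 -2-> s2 -2-> s2 -0-> s1 -2-> s0 -1-> s2 -0-> s1
First repeat at step 2: s2 was already visited.

The earliest repeat is at step j = 2: M is in s2, which it already visited at step i = 1.
The DFA has 3 states, so the proof of the pumping lemma guarantees a repeated state among the first 3+1 visited; the segment between the two visits is the pumpable y.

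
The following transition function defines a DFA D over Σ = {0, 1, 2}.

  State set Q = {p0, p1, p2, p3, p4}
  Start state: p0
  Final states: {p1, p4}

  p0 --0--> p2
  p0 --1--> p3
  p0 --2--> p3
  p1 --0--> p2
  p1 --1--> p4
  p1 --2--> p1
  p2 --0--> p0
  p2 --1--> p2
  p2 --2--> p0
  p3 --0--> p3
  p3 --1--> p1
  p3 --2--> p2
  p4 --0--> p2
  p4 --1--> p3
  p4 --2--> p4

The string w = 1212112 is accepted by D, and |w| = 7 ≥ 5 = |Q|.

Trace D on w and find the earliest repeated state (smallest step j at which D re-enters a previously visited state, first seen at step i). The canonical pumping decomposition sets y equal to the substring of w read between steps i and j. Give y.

1

State sequence: p0 -1-> p3 -2-> p2 -1-> p2 -2-> p0 -1-> p3 -1-> p1 -2-> p1
First repeat at step 3: p2 was already visited.

So i = 2, j = 3, giving x = w[0:2] = 12, y = w[2:3] = 1, z = w[3:7] = 2112.
Check: |xy| = 3 ≤ 5 and |y| = 1 ≥ 1. Reading y takes D from p2 back to p2, so every xyⁱz is accepted.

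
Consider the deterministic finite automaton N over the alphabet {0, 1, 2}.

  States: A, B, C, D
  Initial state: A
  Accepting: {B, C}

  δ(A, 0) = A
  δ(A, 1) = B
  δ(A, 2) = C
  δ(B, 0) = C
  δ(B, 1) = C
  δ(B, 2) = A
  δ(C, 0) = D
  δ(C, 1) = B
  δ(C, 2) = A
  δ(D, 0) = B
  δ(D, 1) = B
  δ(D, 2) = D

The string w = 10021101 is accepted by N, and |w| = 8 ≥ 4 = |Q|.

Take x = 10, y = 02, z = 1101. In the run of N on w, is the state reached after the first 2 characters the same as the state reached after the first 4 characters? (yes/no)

no

Run of N on the first 4 characters of w = 1 0 0 2:
  step 0: A  (start)
  step 1: B  (read 1: A→B)
  step 2: C  (read 0: B→C)
  step 3: D  (read 0: C→D)
  step 4: D  (read 2: D→D)

After x (step 2): C. After xy (step 4): D.
They differ (C ≠ D), so y is not a cycle from the state after x; this split is not the one the pumping-lemma construction produces, and pumping y need not keep the string in L(N).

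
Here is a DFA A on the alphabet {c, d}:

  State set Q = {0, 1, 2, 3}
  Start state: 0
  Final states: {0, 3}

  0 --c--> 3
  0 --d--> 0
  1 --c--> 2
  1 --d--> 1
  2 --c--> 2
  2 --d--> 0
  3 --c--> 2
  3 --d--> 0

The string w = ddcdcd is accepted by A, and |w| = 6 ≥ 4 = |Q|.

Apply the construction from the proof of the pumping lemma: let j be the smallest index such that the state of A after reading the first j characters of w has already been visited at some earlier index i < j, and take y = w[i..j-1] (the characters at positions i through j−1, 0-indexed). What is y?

d

Run of A on w = d d c d c d:
  step 0: 0  (start)
  step 1: 0  (read d: 0→0)   ← first repeat (0 seen earlier)
  step 2: 0  (read d: 0→0)
  step 3: 3  (read c: 0→3)
  step 4: 0  (read d: 3→0)
  step 5: 3  (read c: 0→3)
  step 6: 0  (read d: 3→0)

So i = 0, j = 1, giving x = w[0:0] = ε, y = w[0:1] = d, z = w[1:6] = dcdcd.
Check: |xy| = 1 ≤ 4 and |y| = 1 ≥ 1. Reading y takes A from 0 back to 0, so every xyⁱz is accepted.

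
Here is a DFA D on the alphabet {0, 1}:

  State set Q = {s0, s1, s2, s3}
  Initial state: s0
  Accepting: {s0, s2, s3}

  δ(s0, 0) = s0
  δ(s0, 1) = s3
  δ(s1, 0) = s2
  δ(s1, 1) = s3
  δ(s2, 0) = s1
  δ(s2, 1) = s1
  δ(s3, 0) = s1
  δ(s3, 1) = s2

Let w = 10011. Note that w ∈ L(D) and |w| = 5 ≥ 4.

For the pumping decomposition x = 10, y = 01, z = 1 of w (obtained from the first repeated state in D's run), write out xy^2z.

1001011

xy^2z = 10·01·01·1 = 1001011.
Reading y = 01 takes D from s1 back to s1, so after x·y·y the machine is still in s1, and z then leads to the accepting state s3. Hence 1001011 ∈ L(D).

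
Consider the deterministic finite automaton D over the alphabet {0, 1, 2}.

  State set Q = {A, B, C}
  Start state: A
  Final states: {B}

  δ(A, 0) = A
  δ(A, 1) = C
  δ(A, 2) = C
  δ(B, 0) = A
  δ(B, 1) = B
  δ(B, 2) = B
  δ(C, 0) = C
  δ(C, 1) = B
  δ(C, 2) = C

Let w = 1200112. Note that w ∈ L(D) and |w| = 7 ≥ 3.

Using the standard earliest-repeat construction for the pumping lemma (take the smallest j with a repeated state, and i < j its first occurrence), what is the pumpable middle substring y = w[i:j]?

2

Run of D on w = 1 2 0 0 1 1 2:
  step 0: A  (start)
  step 1: C  (read 1: A→C)
  step 2: C  (read 2: C→C)   ← first repeat (C seen earlier)
  step 3: C  (read 0: C→C)
  step 4: C  (read 0: C→C)
  step 5: B  (read 1: C→B)
  step 6: B  (read 1: B→B)
  step 7: B  (read 2: B→B)

So i = 1, j = 2, giving x = w[0:1] = 1, y = w[1:2] = 2, z = w[2:7] = 00112.
Check: |xy| = 2 ≤ 3 and |y| = 1 ≥ 1. Reading y takes D from C back to C, so every xyⁱz is accepted.
With |Q| = 3, pigeonhole forces a state repeat no later than step 3; the substring read between the first and second visits to that state can be pumped.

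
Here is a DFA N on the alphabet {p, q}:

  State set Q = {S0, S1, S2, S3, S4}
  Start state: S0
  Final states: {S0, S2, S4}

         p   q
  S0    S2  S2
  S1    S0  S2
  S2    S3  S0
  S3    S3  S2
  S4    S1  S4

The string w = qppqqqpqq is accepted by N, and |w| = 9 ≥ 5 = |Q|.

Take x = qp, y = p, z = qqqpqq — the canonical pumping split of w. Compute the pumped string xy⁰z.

qpqqqpqq

xy⁰z = xz = qp·qqqpqq = qpqqqpqq.
Reading y = p takes N from S3 back to S3, so after x the machine is still in S3, and z then leads to the accepting state S0. Hence qpqqqpqq ∈ L(N).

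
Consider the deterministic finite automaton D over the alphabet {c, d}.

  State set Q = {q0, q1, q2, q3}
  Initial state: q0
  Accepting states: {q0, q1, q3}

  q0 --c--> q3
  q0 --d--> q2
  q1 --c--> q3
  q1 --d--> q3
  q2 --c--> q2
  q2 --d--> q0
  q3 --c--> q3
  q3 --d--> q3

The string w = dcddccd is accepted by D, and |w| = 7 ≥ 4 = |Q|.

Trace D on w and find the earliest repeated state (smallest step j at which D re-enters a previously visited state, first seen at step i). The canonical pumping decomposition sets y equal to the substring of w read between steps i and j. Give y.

State sequence: q0 -d-> q2 -c-> q2 -d-> q0 -d-> q2 -c-> q2 -c-> q2 -d-> q0
First repeat at step 2: q2 was already visited.

So i = 1, j = 2, giving x = w[0:1] = d, y = w[1:2] = c, z = w[2:7] = ddccd.
Check: |xy| = 2 ≤ 4 and |y| = 1 ≥ 1. Reading y takes D from q2 back to q2, so every xyⁱz is accepted.

c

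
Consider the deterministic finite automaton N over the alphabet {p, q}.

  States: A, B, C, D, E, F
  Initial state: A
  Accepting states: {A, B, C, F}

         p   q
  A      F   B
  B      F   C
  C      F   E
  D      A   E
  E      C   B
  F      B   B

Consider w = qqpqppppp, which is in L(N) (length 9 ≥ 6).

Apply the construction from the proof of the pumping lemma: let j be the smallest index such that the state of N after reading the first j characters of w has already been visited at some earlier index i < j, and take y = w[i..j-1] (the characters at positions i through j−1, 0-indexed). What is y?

State sequence: A -q-> B -q-> C -p-> F -q-> B -p-> F -p-> B -p-> F -p-> B -p-> F
First repeat at step 4: B was already visited.

So i = 1, j = 4, giving x = w[0:1] = q, y = w[1:4] = qpq, z = w[4:9] = ppppp.
Check: |xy| = 4 ≤ 6 and |y| = 3 ≥ 1. Reading y takes N from B back to B, so every xyⁱz is accepted.
Since N has 6 states, any run of length ≥ 6 visits 6+1 states, so by pigeonhole some state repeats within the first 6 steps — that repeat gives the pumpable loop.

qpq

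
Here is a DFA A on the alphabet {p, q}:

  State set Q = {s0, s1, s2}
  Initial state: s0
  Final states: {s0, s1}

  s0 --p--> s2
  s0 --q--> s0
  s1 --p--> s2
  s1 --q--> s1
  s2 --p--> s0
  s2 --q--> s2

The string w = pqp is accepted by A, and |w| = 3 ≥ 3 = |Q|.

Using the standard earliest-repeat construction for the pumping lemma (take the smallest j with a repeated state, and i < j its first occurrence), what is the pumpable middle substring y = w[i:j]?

q

State sequence: s0 -p-> s2 -q-> s2 -p-> s0
First repeat at step 2: s2 was already visited.

So i = 1, j = 2, giving x = w[0:1] = p, y = w[1:2] = q, z = w[2:3] = p.
Check: |xy| = 2 ≤ 3 and |y| = 1 ≥ 1. Reading y takes A from s2 back to s2, so every xyⁱz is accepted.
Pumping length from the standard proof: p = 3 (the number of states). The repeated state found above gives |xy| = j ≤ 3 and |y| = j − i ≥ 1.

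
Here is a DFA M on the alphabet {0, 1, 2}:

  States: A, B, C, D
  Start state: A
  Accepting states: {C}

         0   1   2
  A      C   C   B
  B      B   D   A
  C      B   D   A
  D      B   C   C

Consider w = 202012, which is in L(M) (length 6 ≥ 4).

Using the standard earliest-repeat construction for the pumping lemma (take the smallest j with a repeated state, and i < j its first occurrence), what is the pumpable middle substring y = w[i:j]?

0

State sequence: A -2-> B -0-> B -2-> A -0-> C -1-> D -2-> C
First repeat at step 2: B was already visited.

So i = 1, j = 2, giving x = w[0:1] = 2, y = w[1:2] = 0, z = w[2:6] = 2012.
Check: |xy| = 2 ≤ 4 and |y| = 1 ≥ 1. Reading y takes M from B back to B, so every xyⁱz is accepted.
With |Q| = 4, pigeonhole forces a state repeat no later than step 4; the substring read between the first and second visits to that state can be pumped.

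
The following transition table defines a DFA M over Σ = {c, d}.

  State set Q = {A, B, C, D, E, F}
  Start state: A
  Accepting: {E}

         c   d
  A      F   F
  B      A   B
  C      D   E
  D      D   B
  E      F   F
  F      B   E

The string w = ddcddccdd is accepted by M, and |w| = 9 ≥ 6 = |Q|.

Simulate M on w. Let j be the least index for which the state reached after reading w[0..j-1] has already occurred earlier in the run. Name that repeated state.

F

State sequence: A -d-> F -d-> E -c-> F -d-> E -d-> F -c-> B -c-> A -d-> F -d-> E
First repeat at step 3: F was already visited.

The earliest repeat is at step j = 3: M is in F, which it already visited at step i = 1.
Since M has 6 states, any run of length ≥ 6 visits 6+1 states, so by pigeonhole some state repeats within the first 6 steps — that repeat gives the pumpable loop.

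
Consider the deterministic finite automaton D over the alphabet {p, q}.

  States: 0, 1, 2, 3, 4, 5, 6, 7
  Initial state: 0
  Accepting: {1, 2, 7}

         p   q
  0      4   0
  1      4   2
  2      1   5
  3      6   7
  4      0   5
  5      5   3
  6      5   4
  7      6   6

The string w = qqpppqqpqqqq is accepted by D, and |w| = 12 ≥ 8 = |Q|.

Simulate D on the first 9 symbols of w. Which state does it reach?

4

Run of D on the first 9 characters of w = q q p p p q q p q:
  step 0: 0  (start)
  step 1: 0  (read q: 0→0)
  step 2: 0  (read q: 0→0)
  step 3: 4  (read p: 0→4)
  step 4: 0  (read p: 4→0)
  step 5: 4  (read p: 0→4)
  step 6: 5  (read q: 4→5)
  step 7: 3  (read q: 5→3)
  step 8: 6  (read p: 3→6)
  step 9: 4  (read q: 6→4)

After reading 9 characters, D is in state 4.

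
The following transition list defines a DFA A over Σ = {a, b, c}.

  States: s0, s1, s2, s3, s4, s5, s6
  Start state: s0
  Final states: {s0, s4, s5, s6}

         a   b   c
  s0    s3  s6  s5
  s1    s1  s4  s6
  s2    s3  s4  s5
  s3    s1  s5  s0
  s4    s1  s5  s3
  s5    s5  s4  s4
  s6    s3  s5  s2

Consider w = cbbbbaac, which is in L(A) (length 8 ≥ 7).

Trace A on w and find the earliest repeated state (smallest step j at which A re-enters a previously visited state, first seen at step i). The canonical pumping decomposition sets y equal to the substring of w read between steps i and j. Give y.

Run of A on w = c b b b b a a c:
  step 0: s0  (start)
  step 1: s5  (read c: s0→s5)
  step 2: s4  (read b: s5→s4)
  step 3: s5  (read b: s4→s5)   ← first repeat (s5 seen earlier)
  step 4: s4  (read b: s5→s4)
  step 5: s5  (read b: s4→s5)
  step 6: s5  (read a: s5→s5)
  step 7: s5  (read a: s5→s5)
  step 8: s4  (read c: s5→s4)

So i = 1, j = 3, giving x = w[0:1] = c, y = w[1:3] = bb, z = w[3:8] = bbaac.
Check: |xy| = 3 ≤ 7 and |y| = 2 ≥ 1. Reading y takes A from s5 back to s5, so every xyⁱz is accepted.
With |Q| = 7, pigeonhole forces a state repeat no later than step 7; the substring read between the first and second visits to that state can be pumped.

bb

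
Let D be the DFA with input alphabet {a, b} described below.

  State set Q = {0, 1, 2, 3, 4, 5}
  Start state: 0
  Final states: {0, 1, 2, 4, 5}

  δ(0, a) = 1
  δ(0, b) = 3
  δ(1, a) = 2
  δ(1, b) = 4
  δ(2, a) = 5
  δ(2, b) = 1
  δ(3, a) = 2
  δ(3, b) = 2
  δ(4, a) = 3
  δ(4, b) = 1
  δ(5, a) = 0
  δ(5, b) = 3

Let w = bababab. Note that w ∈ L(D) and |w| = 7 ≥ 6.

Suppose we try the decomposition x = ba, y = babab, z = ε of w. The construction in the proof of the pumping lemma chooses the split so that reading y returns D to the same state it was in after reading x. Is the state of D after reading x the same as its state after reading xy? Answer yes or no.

no

Run of D on the first 7 characters of w = b a b a b a b:
  step 0: 0  (start)
  step 1: 3  (read b: 0→3)
  step 2: 2  (read a: 3→2)
  step 3: 1  (read b: 2→1)
  step 4: 2  (read a: 1→2)
  step 5: 1  (read b: 2→1)
  step 6: 2  (read a: 1→2)
  step 7: 1  (read b: 2→1)

After x (step 2): 2. After xy (step 7): 1.
They differ (2 ≠ 1), so y is not a cycle from the state after x; this split is not the one the pumping-lemma construction produces, and pumping y need not keep the string in L(D).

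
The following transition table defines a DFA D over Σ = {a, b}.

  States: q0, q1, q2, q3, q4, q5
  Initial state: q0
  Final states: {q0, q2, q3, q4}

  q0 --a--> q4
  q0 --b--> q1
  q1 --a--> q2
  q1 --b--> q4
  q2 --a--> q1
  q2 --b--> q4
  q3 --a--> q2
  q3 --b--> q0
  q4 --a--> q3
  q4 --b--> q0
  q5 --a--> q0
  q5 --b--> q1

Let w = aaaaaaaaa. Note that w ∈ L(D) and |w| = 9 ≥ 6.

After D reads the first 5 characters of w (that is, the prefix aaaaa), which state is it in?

q2

State sequence: q0 -a-> q4 -a-> q3 -a-> q2 -a-> q1 -a-> q2

After reading 5 characters, D is in state q2.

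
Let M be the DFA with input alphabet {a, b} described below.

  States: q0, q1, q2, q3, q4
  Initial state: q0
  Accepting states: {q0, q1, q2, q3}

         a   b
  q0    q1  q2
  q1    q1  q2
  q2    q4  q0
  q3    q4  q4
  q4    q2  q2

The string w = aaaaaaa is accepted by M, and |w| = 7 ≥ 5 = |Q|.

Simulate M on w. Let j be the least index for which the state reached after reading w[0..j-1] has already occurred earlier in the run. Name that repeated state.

State sequence: q0 -a-> q1 -a-> q1 -a-> q1 -a-> q1 -a-> q1 -a-> q1 -a-> q1
First repeat at step 2: q1 was already visited.

The earliest repeat is at step j = 2: M is in q1, which it already visited at step i = 1.

q1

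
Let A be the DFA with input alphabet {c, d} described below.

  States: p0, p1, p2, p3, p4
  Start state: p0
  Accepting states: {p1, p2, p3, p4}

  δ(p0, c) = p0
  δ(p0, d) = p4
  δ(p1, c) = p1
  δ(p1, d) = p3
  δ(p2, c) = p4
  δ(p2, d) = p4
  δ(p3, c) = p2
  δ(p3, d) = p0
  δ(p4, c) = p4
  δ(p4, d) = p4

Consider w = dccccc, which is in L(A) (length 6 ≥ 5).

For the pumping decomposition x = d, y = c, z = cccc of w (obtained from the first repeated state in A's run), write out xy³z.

xy^3z = d·c·c·c·cccc = dccccccc.
Reading y = c takes A from p4 back to p4, so after x·y·y·y the machine is still in p4, and z then leads to the accepting state p4. Hence dccccccc ∈ L(A).

dccccccc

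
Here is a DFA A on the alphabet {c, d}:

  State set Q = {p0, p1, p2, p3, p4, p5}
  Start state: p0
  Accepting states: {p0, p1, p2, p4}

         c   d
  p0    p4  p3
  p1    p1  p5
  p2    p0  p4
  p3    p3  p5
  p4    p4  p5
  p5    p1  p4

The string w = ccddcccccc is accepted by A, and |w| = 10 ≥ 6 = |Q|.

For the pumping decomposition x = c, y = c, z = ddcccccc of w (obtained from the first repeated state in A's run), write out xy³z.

ccccddcccccc

xy^3z = c·c·c·c·ddcccccc = ccccddcccccc.
Reading y = c takes A from p4 back to p4, so after x·y·y·y the machine is still in p4, and z then leads to the accepting state p4. Hence ccccddcccccc ∈ L(A).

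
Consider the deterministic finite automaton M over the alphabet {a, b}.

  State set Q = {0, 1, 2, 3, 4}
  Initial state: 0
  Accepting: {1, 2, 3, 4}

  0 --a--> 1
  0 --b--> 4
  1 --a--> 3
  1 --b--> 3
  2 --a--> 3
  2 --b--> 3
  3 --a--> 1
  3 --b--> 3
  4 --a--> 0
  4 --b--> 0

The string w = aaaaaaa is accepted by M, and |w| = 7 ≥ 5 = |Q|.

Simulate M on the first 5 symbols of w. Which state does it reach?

1

State sequence: 0 -a-> 1 -a-> 3 -a-> 1 -a-> 3 -a-> 1

After reading 5 characters, M is in state 1.
(This kind of state-tracing is the core of the pumping-lemma construction: with 5 states, pigeonhole forces a repeat within the first 5 steps.)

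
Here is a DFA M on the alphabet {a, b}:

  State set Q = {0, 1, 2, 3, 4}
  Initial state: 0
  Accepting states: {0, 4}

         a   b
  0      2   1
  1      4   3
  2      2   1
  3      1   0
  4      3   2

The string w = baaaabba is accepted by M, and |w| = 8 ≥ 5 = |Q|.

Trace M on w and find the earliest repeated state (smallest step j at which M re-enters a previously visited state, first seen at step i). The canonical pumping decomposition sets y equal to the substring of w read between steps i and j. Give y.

aaa

State sequence: 0 -b-> 1 -a-> 4 -a-> 3 -a-> 1 -a-> 4 -b-> 2 -b-> 1 -a-> 4
First repeat at step 4: 1 was already visited.

So i = 1, j = 4, giving x = w[0:1] = b, y = w[1:4] = aaa, z = w[4:8] = abba.
Check: |xy| = 4 ≤ 5 and |y| = 3 ≥ 1. Reading y takes M from 1 back to 1, so every xyⁱz is accepted.
Since M has 5 states, any run of length ≥ 5 visits 5+1 states, so by pigeonhole some state repeats within the first 5 steps — that repeat gives the pumpable loop.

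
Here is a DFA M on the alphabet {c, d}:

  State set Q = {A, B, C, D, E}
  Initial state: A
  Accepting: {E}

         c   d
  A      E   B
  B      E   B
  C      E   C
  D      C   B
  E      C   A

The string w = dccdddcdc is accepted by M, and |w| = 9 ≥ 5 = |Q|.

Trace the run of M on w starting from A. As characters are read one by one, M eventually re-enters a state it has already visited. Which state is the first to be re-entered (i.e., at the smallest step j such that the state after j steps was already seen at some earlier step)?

C

Run of M on w = d c c d d d c d c:
  step 0: A  (start)
  step 1: B  (read d: A→B)
  step 2: E  (read c: B→E)
  step 3: C  (read c: E→C)
  step 4: C  (read d: C→C)   ← first repeat (C seen earlier)
  step 5: C  (read d: C→C)
  step 6: C  (read d: C→C)
  step 7: E  (read c: C→E)
  step 8: A  (read d: E→A)
  step 9: E  (read c: A→E)

The earliest repeat is at step j = 4: M is in C, which it already visited at step i = 3.
The DFA has 5 states, so the proof of the pumping lemma guarantees a repeated state among the first 5+1 visited; the segment between the two visits is the pumpable y.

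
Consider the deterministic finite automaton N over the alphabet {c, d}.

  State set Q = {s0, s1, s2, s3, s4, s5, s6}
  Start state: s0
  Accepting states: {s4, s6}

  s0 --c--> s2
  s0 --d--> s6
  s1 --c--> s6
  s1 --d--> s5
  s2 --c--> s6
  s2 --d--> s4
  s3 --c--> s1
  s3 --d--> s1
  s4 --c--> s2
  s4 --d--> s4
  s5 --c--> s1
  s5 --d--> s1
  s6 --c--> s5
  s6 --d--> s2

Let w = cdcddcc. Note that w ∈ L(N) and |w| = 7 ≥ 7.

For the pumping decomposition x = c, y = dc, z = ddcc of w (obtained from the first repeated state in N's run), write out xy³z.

xy^3z = c·dc·dc·dc·ddcc = cdcdcdcddcc.
Reading y = dc takes N from s2 back to s2, so after x·y·y·y the machine is still in s2, and z then leads to the accepting state s6. Hence cdcdcdcddcc ∈ L(N).

cdcdcdcddcc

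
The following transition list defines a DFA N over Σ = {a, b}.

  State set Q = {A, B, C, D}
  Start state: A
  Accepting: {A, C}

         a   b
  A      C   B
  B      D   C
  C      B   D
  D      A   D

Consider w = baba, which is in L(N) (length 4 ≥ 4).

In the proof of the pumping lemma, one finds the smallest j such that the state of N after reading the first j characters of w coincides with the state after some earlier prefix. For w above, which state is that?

Run of N on w = b a b a:
  step 0: A  (start)
  step 1: B  (read b: A→B)
  step 2: D  (read a: B→D)
  step 3: D  (read b: D→D)   ← first repeat (D seen earlier)
  step 4: A  (read a: D→A)

The earliest repeat is at step j = 3: N is in D, which it already visited at step i = 2.

D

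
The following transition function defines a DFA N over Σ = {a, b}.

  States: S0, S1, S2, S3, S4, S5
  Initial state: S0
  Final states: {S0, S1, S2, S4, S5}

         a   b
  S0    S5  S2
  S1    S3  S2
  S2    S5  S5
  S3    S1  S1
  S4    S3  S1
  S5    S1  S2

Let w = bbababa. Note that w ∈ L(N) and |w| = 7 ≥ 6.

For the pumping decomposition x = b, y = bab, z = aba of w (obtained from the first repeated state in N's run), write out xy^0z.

xy⁰z = xz = b·aba = baba.
Reading y = bab takes N from S2 back to S2, so after x the machine is still in S2, and z then leads to the accepting state S5. Hence baba ∈ L(N).

baba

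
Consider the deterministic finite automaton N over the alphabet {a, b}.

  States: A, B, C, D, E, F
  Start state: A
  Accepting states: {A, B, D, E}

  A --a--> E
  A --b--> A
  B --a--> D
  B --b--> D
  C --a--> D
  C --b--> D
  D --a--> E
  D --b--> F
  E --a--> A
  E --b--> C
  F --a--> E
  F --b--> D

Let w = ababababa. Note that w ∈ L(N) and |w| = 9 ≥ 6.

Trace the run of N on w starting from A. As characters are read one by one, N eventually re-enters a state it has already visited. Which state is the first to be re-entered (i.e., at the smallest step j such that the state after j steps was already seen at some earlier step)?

State sequence: A -a-> E -b-> C -a-> D -b-> F -a-> E -b-> C -a-> D -b-> F -a-> E
First repeat at step 5: E was already visited.

The earliest repeat is at step j = 5: N is in E, which it already visited at step i = 1.
Pumping length from the standard proof: p = 6 (the number of states). The repeated state found above gives |xy| = j ≤ 6 and |y| = j − i ≥ 1.

E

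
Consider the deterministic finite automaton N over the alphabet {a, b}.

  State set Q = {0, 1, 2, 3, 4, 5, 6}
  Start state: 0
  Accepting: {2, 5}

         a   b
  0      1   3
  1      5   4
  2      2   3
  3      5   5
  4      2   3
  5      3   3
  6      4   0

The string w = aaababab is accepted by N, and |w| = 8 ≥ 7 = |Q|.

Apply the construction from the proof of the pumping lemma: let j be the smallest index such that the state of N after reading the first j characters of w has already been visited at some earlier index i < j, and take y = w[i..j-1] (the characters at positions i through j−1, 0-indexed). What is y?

Run of N on w = a a a b a b a b:
  step 0: 0  (start)
  step 1: 1  (read a: 0→1)
  step 2: 5  (read a: 1→5)
  step 3: 3  (read a: 5→3)
  step 4: 5  (read b: 3→5)   ← first repeat (5 seen earlier)
  step 5: 3  (read a: 5→3)
  step 6: 5  (read b: 3→5)
  step 7: 3  (read a: 5→3)
  step 8: 5  (read b: 3→5)

So i = 2, j = 4, giving x = w[0:2] = aa, y = w[2:4] = ab, z = w[4:8] = abab.
Check: |xy| = 4 ≤ 7 and |y| = 2 ≥ 1. Reading y takes N from 5 back to 5, so every xyⁱz is accepted.

ab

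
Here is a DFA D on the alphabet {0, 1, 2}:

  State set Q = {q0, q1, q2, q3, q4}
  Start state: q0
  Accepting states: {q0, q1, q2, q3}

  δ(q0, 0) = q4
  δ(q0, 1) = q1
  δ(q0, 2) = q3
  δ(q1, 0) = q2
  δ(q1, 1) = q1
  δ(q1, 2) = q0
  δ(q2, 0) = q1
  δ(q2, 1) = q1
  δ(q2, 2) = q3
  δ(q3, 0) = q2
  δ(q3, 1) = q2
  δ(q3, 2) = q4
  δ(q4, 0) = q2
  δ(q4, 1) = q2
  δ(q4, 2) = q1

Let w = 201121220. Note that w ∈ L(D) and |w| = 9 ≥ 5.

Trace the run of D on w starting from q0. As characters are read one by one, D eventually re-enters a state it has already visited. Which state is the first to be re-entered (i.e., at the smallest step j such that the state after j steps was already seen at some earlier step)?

q1

State sequence: q0 -2-> q3 -0-> q2 -1-> q1 -1-> q1 -2-> q0 -1-> q1 -2-> q0 -2-> q3 -0-> q2
First repeat at step 4: q1 was already visited.

The earliest repeat is at step j = 4: D is in q1, which it already visited at step i = 3.
The DFA has 5 states, so the proof of the pumping lemma guarantees a repeated state among the first 5+1 visited; the segment between the two visits is the pumpable y.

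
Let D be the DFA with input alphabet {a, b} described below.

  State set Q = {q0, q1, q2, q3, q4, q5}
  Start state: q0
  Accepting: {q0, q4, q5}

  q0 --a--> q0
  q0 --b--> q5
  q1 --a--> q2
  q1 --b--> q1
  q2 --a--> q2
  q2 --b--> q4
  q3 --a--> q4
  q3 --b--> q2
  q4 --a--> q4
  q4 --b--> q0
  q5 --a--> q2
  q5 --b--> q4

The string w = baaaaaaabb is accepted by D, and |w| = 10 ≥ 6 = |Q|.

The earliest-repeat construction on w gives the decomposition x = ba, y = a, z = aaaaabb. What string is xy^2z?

xy^2z = ba·a·a·aaaaabb = baaaaaaaabb.
Reading y = a takes D from q2 back to q2, so after x·y·y the machine is still in q2, and z then leads to the accepting state q0. Hence baaaaaaaabb ∈ L(D).

baaaaaaaabb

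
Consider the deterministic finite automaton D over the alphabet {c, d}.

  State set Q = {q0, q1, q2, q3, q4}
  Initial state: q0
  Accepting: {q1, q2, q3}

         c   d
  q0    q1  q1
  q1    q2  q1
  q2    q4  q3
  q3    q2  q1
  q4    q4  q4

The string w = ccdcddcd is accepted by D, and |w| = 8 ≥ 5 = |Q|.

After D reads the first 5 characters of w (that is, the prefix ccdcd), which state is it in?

State sequence: q0 -c-> q1 -c-> q2 -d-> q3 -c-> q2 -d-> q3

After reading 5 characters, D is in state q3.

q3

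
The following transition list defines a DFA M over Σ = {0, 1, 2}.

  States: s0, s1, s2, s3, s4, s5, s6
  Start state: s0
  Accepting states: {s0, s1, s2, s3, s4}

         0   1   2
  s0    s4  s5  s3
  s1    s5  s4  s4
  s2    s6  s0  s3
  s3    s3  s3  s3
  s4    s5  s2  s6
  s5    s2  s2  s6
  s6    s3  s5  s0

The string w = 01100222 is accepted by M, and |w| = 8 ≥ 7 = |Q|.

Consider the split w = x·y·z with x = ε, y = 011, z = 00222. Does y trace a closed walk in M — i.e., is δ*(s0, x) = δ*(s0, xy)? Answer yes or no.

yes

Run of M on the first 3 characters of w = 0 1 1:
  step 0: s0  (start)
  step 1: s4  (read 0: s0→s4)
  step 2: s2  (read 1: s4→s2)
  step 3: s0  (read 1: s2→s0)

After x (step 0): s0. After xy (step 3): s0.
They match, so y = 011 drives M around a cycle from s0 back to itself; pumping y any number of times keeps M in s0 before reading z, and xyⁱz ∈ L(M) for every i ≥ 0.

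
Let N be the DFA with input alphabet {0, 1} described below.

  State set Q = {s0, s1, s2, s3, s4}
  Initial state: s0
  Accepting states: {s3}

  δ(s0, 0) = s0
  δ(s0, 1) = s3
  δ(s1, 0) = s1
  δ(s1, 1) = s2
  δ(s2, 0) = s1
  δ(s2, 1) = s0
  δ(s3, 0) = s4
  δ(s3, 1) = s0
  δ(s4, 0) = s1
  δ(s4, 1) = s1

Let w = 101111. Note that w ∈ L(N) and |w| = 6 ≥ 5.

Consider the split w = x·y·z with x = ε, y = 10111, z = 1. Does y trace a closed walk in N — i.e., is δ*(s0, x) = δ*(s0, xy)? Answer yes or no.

Run of N on the first 5 characters of w = 1 0 1 1 1:
  step 0: s0  (start)
  step 1: s3  (read 1: s0→s3)
  step 2: s4  (read 0: s3→s4)
  step 3: s1  (read 1: s4→s1)
  step 4: s2  (read 1: s1→s2)
  step 5: s0  (read 1: s2→s0)

After x (step 0): s0. After xy (step 5): s0.
They match, so y = 10111 drives N around a cycle from s0 back to itself; pumping y any number of times keeps N in s0 before reading z, and xyⁱz ∈ L(N) for every i ≥ 0.

yes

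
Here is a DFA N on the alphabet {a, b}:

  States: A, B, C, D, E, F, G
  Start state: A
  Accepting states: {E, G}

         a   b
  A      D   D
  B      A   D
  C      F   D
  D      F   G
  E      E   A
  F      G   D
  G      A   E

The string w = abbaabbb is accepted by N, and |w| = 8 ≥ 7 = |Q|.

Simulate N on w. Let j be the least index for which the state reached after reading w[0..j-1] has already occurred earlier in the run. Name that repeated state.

E

State sequence: A -a-> D -b-> G -b-> E -a-> E -a-> E -b-> A -b-> D -b-> G
First repeat at step 4: E was already visited.

The earliest repeat is at step j = 4: N is in E, which it already visited at step i = 3.
Since N has 7 states, any run of length ≥ 7 visits 7+1 states, so by pigeonhole some state repeats within the first 7 steps — that repeat gives the pumpable loop.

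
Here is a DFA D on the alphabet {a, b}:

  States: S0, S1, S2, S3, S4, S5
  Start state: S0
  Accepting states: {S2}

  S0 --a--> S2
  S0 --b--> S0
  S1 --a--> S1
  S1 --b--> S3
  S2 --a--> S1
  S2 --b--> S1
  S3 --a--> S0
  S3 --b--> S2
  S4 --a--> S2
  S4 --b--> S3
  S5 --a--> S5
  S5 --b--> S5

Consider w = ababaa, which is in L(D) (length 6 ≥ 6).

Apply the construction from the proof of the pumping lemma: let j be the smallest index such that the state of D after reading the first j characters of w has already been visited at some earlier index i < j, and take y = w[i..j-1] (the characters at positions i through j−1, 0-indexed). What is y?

a

Run of D on w = a b a b a a:
  step 0: S0  (start)
  step 1: S2  (read a: S0→S2)
  step 2: S1  (read b: S2→S1)
  step 3: S1  (read a: S1→S1)   ← first repeat (S1 seen earlier)
  step 4: S3  (read b: S1→S3)
  step 5: S0  (read a: S3→S0)
  step 6: S2  (read a: S0→S2)

So i = 2, j = 3, giving x = w[0:2] = ab, y = w[2:3] = a, z = w[3:6] = baa.
Check: |xy| = 3 ≤ 6 and |y| = 1 ≥ 1. Reading y takes D from S1 back to S1, so every xyⁱz is accepted.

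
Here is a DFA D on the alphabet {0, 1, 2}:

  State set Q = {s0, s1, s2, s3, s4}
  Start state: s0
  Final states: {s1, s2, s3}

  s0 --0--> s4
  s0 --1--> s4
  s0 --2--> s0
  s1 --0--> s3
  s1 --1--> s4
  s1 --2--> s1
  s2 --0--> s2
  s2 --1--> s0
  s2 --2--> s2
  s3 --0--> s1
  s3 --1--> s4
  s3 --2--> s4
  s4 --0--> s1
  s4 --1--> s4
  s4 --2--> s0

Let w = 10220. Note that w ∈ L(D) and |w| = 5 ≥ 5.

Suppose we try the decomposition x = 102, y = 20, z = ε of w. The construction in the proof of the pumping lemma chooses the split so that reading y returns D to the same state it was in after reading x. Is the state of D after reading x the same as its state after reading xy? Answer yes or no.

State sequence: s0 -1-> s4 -0-> s1 -2-> s1 -2-> s1 -0-> s3

After x (step 3): s1. After xy (step 5): s3.
They differ (s1 ≠ s3), so y is not a cycle from the state after x; this split is not the one the pumping-lemma construction produces, and pumping y need not keep the string in L(D).

no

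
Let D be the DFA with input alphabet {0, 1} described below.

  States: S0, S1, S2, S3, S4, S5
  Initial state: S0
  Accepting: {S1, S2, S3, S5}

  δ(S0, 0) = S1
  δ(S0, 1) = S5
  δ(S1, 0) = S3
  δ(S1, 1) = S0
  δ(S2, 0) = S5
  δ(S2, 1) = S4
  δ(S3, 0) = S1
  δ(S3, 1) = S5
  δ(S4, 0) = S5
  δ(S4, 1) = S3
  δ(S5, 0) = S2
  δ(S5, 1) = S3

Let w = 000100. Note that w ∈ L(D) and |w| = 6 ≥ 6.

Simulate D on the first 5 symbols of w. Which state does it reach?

S1

Run of D on the first 5 characters of w = 0 0 0 1 0:
  step 0: S0  (start)
  step 1: S1  (read 0: S0→S1)
  step 2: S3  (read 0: S1→S3)
  step 3: S1  (read 0: S3→S1)
  step 4: S0  (read 1: S1→S0)
  step 5: S1  (read 0: S0→S1)

After reading 5 characters, D is in state S1.
(This kind of state-tracing is the core of the pumping-lemma construction: with 6 states, pigeonhole forces a repeat within the first 6 steps.)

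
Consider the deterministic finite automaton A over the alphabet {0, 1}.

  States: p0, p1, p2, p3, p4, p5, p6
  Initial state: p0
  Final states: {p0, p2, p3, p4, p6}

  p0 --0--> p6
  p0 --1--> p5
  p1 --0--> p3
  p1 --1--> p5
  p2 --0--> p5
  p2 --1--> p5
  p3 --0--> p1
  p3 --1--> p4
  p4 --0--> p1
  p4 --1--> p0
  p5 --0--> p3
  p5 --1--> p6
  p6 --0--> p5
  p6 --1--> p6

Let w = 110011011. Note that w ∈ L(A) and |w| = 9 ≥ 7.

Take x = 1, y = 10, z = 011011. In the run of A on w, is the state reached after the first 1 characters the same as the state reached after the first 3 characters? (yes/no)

yes

State sequence: p0 -1-> p5 -1-> p6 -0-> p5

After x (step 1): p5. After xy (step 3): p5.
They match, so y = 10 drives A around a cycle from p5 back to itself; pumping y any number of times keeps A in p5 before reading z, and xyⁱz ∈ L(A) for every i ≥ 0.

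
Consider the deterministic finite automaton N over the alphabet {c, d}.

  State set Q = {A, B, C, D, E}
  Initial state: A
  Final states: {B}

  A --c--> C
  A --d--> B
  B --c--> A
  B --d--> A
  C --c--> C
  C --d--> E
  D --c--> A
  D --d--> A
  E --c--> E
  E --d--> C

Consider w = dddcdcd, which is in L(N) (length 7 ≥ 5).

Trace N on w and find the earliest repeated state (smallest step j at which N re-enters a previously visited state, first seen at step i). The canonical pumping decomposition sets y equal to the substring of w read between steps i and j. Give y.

Run of N on w = d d d c d c d:
  step 0: A  (start)
  step 1: B  (read d: A→B)
  step 2: A  (read d: B→A)   ← first repeat (A seen earlier)
  step 3: B  (read d: A→B)
  step 4: A  (read c: B→A)
  step 5: B  (read d: A→B)
  step 6: A  (read c: B→A)
  step 7: B  (read d: A→B)

So i = 0, j = 2, giving x = w[0:0] = ε, y = w[0:2] = dd, z = w[2:7] = dcdcd.
Check: |xy| = 2 ≤ 5 and |y| = 2 ≥ 1. Reading y takes N from A back to A, so every xyⁱz is accepted.
Pumping length from the standard proof: p = 5 (the number of states). The repeated state found above gives |xy| = j ≤ 5 and |y| = j − i ≥ 1.

dd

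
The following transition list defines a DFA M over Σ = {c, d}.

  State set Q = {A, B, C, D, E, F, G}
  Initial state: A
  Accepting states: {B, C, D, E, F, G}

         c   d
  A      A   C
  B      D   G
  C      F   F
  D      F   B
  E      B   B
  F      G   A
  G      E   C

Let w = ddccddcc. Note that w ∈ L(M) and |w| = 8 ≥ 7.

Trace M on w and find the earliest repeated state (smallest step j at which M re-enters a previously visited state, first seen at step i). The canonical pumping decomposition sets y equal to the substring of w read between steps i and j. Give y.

Run of M on w = d d c c d d c c:
  step 0: A  (start)
  step 1: C  (read d: A→C)
  step 2: F  (read d: C→F)
  step 3: G  (read c: F→G)
  step 4: E  (read c: G→E)
  step 5: B  (read d: E→B)
  step 6: G  (read d: B→G)   ← first repeat (G seen earlier)
  step 7: E  (read c: G→E)
  step 8: B  (read c: E→B)

So i = 3, j = 6, giving x = w[0:3] = ddc, y = w[3:6] = cdd, z = w[6:8] = cc.
Check: |xy| = 6 ≤ 7 and |y| = 3 ≥ 1. Reading y takes M from G back to G, so every xyⁱz is accepted.

cdd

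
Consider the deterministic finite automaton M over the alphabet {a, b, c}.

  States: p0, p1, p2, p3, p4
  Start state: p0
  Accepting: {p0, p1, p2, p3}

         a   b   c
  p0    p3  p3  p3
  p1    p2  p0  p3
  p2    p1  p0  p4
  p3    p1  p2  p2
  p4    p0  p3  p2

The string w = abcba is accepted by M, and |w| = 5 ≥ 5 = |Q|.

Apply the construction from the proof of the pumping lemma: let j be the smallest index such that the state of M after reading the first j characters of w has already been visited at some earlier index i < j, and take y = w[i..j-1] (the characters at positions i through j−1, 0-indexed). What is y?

bcb

Run of M on w = a b c b a:
  step 0: p0  (start)
  step 1: p3  (read a: p0→p3)
  step 2: p2  (read b: p3→p2)
  step 3: p4  (read c: p2→p4)
  step 4: p3  (read b: p4→p3)   ← first repeat (p3 seen earlier)
  step 5: p1  (read a: p3→p1)

So i = 1, j = 4, giving x = w[0:1] = a, y = w[1:4] = bcb, z = w[4:5] = a.
Check: |xy| = 4 ≤ 5 and |y| = 3 ≥ 1. Reading y takes M from p3 back to p3, so every xyⁱz is accepted.
With |Q| = 5, pigeonhole forces a state repeat no later than step 5; the substring read between the first and second visits to that state can be pumped.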